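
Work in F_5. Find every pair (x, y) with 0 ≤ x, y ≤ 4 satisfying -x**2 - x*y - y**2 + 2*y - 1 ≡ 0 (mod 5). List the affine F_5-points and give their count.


Affine F_5-points: {(0, 1), (2, 0), (3, 0), (3, 4), (4, 1), (4, 2)}; count = 6.

For each of the 25 pairs (x, y) ∈ F_5², evaluate f(x, y) mod 5. Record the zeros.
  x = 0: [0↦4, 1↦0, 2↦4, 3↦1, 4↦1]  zeros at y ∈ {1}
  x = 1: [0↦3, 1↦3, 2↦1, 3↦2, 4↦1]  zeros at y ∈ ∅
  x = 2: [0↦0, 1↦4, 2↦1, 3↦1, 4↦4]  zeros at y ∈ {0}
  x = 3: [0↦0, 1↦3, 2↦4, 3↦3, 4↦0]  zeros at y ∈ {0, 4}
  x = 4: [0↦3, 1↦0, 2↦0, 3↦3, 4↦4]  zeros at y ∈ {1, 2}
Collecting zeros: affine points = {(0, 1), (2, 0), (3, 0), (3, 4), (4, 1), (4, 2)}.
Total count |C(F_5)_aff| = 6.


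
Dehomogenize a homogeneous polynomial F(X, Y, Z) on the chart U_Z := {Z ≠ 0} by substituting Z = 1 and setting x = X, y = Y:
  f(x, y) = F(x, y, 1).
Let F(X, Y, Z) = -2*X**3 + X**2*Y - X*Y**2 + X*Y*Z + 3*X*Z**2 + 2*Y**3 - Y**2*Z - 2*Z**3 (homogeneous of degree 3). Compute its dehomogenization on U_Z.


f(x, y) = -2*x**3 + x**2*y - x*y**2 + x*y + 3*x + 2*y**3 - y**2 - 2

On U_Z we set Z = 1. Each monomial c·X^i·Y^j·Z^k in F becomes c·x^i·y^j·1^k = c·x^i·y^j.
Substituting Z = 1: F(X, Y, 1) = -2*x**3 + x**2*y - x*y**2 + x*y + 3*x + 2*y**3 - y**2 - 2.
Note: deg(f) ≤ deg(F) = 3; strict inequality happens when F is divisible by Z (lost terms).


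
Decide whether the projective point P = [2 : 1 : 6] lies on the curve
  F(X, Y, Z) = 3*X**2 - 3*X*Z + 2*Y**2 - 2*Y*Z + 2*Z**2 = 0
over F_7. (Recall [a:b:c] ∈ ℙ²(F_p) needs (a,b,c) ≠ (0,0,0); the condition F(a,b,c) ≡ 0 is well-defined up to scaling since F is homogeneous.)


F(2,1,6) ≡ 3 (mod 7); P is NOT on the curve.

Evaluate F(2, 1, 6) term-by-term (mod 7).
  3*X**2 ↦ 3·4·1·1 = 12
  -3*X*Z ↦ -3·2·1·6 = -36
  2*Y**2 ↦ 2·1·1·1 = 2
  -2*Y*Z ↦ -2·1·1·6 = -12
  2*Z**2 ↦ 2·1·1·36 = 72
Sum: F(2, 1, 6) = (12) + (-36) + (2) + (-12) + (72) = 38.
Reducing mod 7: 38 ≡ 3 (mod 7).
Since F(a, b, c) ≡ 3 ≠ 0 (mod 7), P does NOT lie on the curve.


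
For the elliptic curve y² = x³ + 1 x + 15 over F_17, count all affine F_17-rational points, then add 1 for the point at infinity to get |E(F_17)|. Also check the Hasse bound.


Affine points = {(0, 7), (0, 10), (1, 0), (2, 5), (2, 12), (4, 7), (4, 10), (5, 3), (5, 14), (6, 4), (6, 13), (7, 5), (7, 12), (8, 5), (8, 12), (12, 2), (12, 15), (13, 7), (13, 10), (14, 6), (14, 11), (16, 8), (16, 9)}; affine count = 23; |E(F_17)| = 24.

Discriminant check: Δ ∝ 4a³ + 27b² = 4·1³ + 27·15² = 4·1 + 27·225 ≡ 10 (mod 17). Nonzero ⇒ E is nonsingular.
For each x ∈ F_17, compute rhs = x³ + 1·x + 15 mod 17, then count y ∈ F_17 with y² ≡ rhs.
  x = 0: rhs = 15, matching y values: 7, 10 (2 points).
  x = 1: rhs = 0, matching y values: 0 (1 points).
  x = 2: rhs = 8, matching y values: 5, 12 (2 points).
  x = 3: rhs = 11, matching y values: none (0 points).
  x = 4: rhs = 15, matching y values: 7, 10 (2 points).
  x = 5: rhs = 9, matching y values: 3, 14 (2 points).
  x = 6: rhs = 16, matching y values: 4, 13 (2 points).
  x = 7: rhs = 8, matching y values: 5, 12 (2 points).
  x = 8: rhs = 8, matching y values: 5, 12 (2 points).
  x = 9: rhs = 5, matching y values: none (0 points).
  x = 10: rhs = 5, matching y values: none (0 points).
  x = 11: rhs = 14, matching y values: none (0 points).
  x = 12: rhs = 4, matching y values: 2, 15 (2 points).
  x = 13: rhs = 15, matching y values: 7, 10 (2 points).
  x = 14: rhs = 2, matching y values: 6, 11 (2 points).
  x = 15: rhs = 5, matching y values: none (0 points).
  x = 16: rhs = 13, matching y values: 8, 9 (2 points).
Total affine count: 23.
Full point count |E(F_17)| = 23 + 1 = 24.
Hasse bound: |24 − (17+1)| = |6| = 6 ≤ 2√17 ≈ 8.2462 ✓.


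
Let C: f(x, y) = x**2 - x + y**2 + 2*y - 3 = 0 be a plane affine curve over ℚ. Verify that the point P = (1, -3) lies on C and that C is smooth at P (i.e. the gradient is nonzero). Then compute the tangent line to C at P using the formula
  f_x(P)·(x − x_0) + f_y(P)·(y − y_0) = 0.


Tangent line at P: x - 4*y - 13 = 0.

Step 1: f(1, -3) = 0, so P lies on C.
Step 2: partial derivatives
  f_x(x, y) = 2*x - 1, f_y(x, y) = 2*y + 2.
  f_x(P) = 1, f_y(P) = -4 (gradient nonzero, so P is smooth).
Step 3: tangent line at P: 1·(x − 1) + -4·(y − -3) = 0.
Expanding: x - 4*y - 13 = 0.


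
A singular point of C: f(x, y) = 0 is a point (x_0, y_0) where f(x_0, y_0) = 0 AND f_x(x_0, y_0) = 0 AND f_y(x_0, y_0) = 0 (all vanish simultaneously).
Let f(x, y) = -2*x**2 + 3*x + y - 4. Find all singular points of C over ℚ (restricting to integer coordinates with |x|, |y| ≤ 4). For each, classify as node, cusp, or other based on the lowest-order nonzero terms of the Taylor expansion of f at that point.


No singular points in the scanned grid; C is smooth there.

Compute partial derivatives:
  f_x = 3 - 4*x.
  f_y = 1.
f_y = 1 is a nonzero constant, so f_y never vanishes: no point (x, y) can satisfy f = f_x = f_y = 0. In particular no (x, y) ∈ {−4, ..., 4}² is singular; the curve is smooth.


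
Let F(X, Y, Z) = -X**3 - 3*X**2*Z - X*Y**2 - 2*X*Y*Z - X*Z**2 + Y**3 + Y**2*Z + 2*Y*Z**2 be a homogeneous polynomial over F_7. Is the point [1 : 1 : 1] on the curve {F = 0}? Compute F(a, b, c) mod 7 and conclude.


F(1,1,1) ≡ 3 (mod 7); P is NOT on the curve.

Evaluate F(1, 1, 1) term-by-term (mod 7).
  -X**3 ↦ -1·1·1·1 = -1
  -3*X**2*Z ↦ -3·1·1·1 = -3
  -X*Y**2 ↦ -1·1·1·1 = -1
  -2*X*Y*Z ↦ -2·1·1·1 = -2
  -X*Z**2 ↦ -1·1·1·1 = -1
  Y**3 ↦ 1·1·1·1 = 1
  Y**2*Z ↦ 1·1·1·1 = 1
  2*Y*Z**2 ↦ 2·1·1·1 = 2
Sum: F(1, 1, 1) = (-1) + (-3) + (-1) + (-2) + (-1) + (1) + (1) + (2) = -4.
Reducing mod 7: -4 ≡ 3 (mod 7).
Since F(a, b, c) ≡ 3 ≠ 0 (mod 7), P does NOT lie on the curve.


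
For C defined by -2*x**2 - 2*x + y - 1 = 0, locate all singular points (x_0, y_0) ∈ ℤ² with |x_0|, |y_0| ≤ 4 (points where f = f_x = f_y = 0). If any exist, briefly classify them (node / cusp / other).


No singular points in the scanned grid; C is smooth there.

Compute partial derivatives:
  f_x = -4*x - 2.
  f_y = 1.
f_y = 1 is a nonzero constant, so f_y never vanishes: no point (x, y) can satisfy f = f_x = f_y = 0. In particular no (x, y) ∈ {−4, ..., 4}² is singular; the curve is smooth.


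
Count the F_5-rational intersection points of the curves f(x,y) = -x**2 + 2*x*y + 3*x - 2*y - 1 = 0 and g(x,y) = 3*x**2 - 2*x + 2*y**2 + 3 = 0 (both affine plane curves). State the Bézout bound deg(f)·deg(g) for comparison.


Common zeros: ∅; count = 0; Bézout bound = 4.

deg(f) = 2, deg(g) = 2, so Bézout bound = 4.
Scan x ∈ F_5. For each x, list the y ∈ F_5 with f(x, y) ≡ 0 and those with g(x, y) ≡ 0 (mod 5); the common zeros in that column are the intersection.
  x = 0: f ≡ 0 at y ∈ {2}; g ≡ 0 at y ∈ {1, 4}; common: ∅.
  x = 1: f ≡ 0 at y ∈ ∅; g ≡ 0 at y ∈ ∅; common: ∅.
  x = 2: f ≡ 0 at y ∈ {2}; g ≡ 0 at y ∈ ∅; common: ∅.
  x = 3: f ≡ 0 at y ∈ {4}; g ≡ 0 at y ∈ ∅; common: ∅.
  x = 4: f ≡ 0 at y ∈ {0}; g ≡ 0 at y ∈ {1, 4}; common: ∅.
Collecting: common zeros = ∅, so the count is 0.
Comparison with the Bézout bound: 0 ≤ 4 = deg(f)·deg(g), as expected for curves with no common component (the affine F_5-count falls short of the bound because intersections may lie at infinity, over extension fields, or carry multiplicity).


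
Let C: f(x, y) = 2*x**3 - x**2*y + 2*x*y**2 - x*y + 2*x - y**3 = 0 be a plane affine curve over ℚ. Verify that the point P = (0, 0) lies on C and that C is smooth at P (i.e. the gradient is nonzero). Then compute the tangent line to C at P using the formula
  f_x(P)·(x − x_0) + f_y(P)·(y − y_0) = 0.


Tangent line at P: 2*x = 0.

Step 1: f(0, 0) = 0, so P lies on C.
Step 2: partial derivatives
  f_x(x, y) = 6*x**2 - 2*x*y + 2*y**2 - y + 2, f_y(x, y) = -x**2 + 4*x*y - x - 3*y**2.
  f_x(P) = 2, f_y(P) = 0 (gradient nonzero, so P is smooth).
Step 3: tangent line at P: 2·(x − 0) + 0·(y − 0) = 0.
Expanding: 2*x = 0.


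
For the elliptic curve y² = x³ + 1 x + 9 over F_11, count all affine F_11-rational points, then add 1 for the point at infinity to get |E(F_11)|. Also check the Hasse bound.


Affine points = {(0, 3), (0, 8), (1, 0), (4, 0), (6, 0), (8, 1), (8, 10)}; affine count = 7; |E(F_11)| = 8.

Discriminant check: Δ ∝ 4a³ + 27b² = 4·1³ + 27·9² = 4·1 + 27·81 ≡ 2 (mod 11). Nonzero ⇒ E is nonsingular.
For each x ∈ F_11, compute rhs = x³ + 1·x + 9 mod 11, then count y ∈ F_11 with y² ≡ rhs.
  x = 0: rhs = 9, matching y values: 3, 8 (2 points).
  x = 1: rhs = 0, matching y values: 0 (1 points).
  x = 2: rhs = 8, matching y values: none (0 points).
  x = 3: rhs = 6, matching y values: none (0 points).
  x = 4: rhs = 0, matching y values: 0 (1 points).
  x = 5: rhs = 7, matching y values: none (0 points).
  x = 6: rhs = 0, matching y values: 0 (1 points).
  x = 7: rhs = 7, matching y values: none (0 points).
  x = 8: rhs = 1, matching y values: 1, 10 (2 points).
  x = 9: rhs = 10, matching y values: none (0 points).
  x = 10: rhs = 7, matching y values: none (0 points).
Total affine count: 7.
Full point count |E(F_11)| = 7 + 1 = 8.
Hasse bound: |8 − (11+1)| = |-4| = 4 ≤ 2√11 ≈ 6.6332 ✓.


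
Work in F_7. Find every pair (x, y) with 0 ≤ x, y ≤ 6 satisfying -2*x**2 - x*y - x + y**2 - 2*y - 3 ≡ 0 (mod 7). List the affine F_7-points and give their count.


Affine F_7-points: {(0, 3), (0, 6), (3, 1), (3, 4), (5, 3), (5, 4)}; count = 6.

For each of the 49 pairs (x, y) ∈ F_7², evaluate f(x, y) mod 7. Record the zeros.
  x = 0: [0↦4, 1↦3, 2↦4, 3↦0, 4↦5, 5↦5, 6↦0]  zeros at y ∈ {3, 6}
  x = 1: [0↦1, 1↦6, 2↦6, 3↦1, 4↦5, 5↦4, 6↦5]  zeros at y ∈ ∅
  x = 2: [0↦1, 1↦5, 2↦4, 3↦5, 4↦1, 5↦6, 6↦6]  zeros at y ∈ ∅
  x = 3: [0↦4, 1↦0, 2↦5, 3↦5, 4↦0, 5↦4, 6↦3]  zeros at y ∈ {1, 4}
  x = 4: [0↦3, 1↦5, 2↦2, 3↦1, 4↦2, 5↦5, 6↦3]  zeros at y ∈ ∅
  x = 5: [0↦5, 1↦6, 2↦2, 3↦0, 4↦0, 5↦2, 6↦6]  zeros at y ∈ {3, 4}
  x = 6: [0↦3, 1↦3, 2↦5, 3↦2, 4↦1, 5↦2, 6↦5]  zeros at y ∈ ∅
Collecting zeros: affine points = {(0, 3), (0, 6), (3, 1), (3, 4), (5, 3), (5, 4)}.
Total count |C(F_7)_aff| = 6.


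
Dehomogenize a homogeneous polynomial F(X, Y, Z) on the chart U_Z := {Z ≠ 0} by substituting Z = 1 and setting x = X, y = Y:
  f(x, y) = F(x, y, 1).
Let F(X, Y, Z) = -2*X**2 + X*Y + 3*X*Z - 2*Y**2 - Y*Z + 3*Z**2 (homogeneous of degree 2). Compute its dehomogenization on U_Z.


f(x, y) = -2*x**2 + x*y + 3*x - 2*y**2 - y + 3

On U_Z we set Z = 1. Each monomial c·X^i·Y^j·Z^k in F becomes c·x^i·y^j·1^k = c·x^i·y^j.
Substituting Z = 1: F(X, Y, 1) = -2*x**2 + x*y + 3*x - 2*y**2 - y + 3.
Note: deg(f) ≤ deg(F) = 2; strict inequality happens when F is divisible by Z (lost terms).


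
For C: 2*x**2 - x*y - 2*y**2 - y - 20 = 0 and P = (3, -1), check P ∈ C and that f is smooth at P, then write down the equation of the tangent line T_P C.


Tangent line at P: 13*x - 39 = 0.

Step 1: f(3, -1) = 0, so P lies on C.
Step 2: partial derivatives
  f_x(x, y) = 4*x - y, f_y(x, y) = -x - 4*y - 1.
  f_x(P) = 13, f_y(P) = 0 (gradient nonzero, so P is smooth).
Step 3: tangent line at P: 13·(x − 3) + 0·(y − -1) = 0.
Expanding: 13*x - 39 = 0.


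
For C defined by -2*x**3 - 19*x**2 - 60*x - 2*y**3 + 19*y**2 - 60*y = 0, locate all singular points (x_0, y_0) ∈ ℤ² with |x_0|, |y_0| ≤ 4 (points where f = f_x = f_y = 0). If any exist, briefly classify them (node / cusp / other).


Singular points: {(-3, 3)}; classification: node.

Compute partial derivatives:
  f_x = -6*x**2 - 38*x - 60.
  f_y = -6*y**2 + 38*y - 60.
Scan x_0 ∈ {−4, ..., 4}. For each x_0, f_y(x_0, y) is a polynomial in y; find its integer roots y ∈ {−4, ..., 4}, then test f_x and f at those candidates.
  x = -4: f_y(-4, y) = -6*y**2 + 38*y - 60; vanishes at y ∈ {3}. (-4, 3): f_x = -4 ≠ 0.
  x = -3: f_y(-3, y) = -6*y**2 + 38*y - 60; vanishes at y ∈ {3}. (-3, 3): f_x = 0, f = 0 — SINGULAR.
  x = -2: f_y(-2, y) = -6*y**2 + 38*y - 60; vanishes at y ∈ {3}. (-2, 3): f_x = -8 ≠ 0.
  x = -1: f_y(-1, y) = -6*y**2 + 38*y - 60; vanishes at y ∈ {3}. (-1, 3): f_x = -28 ≠ 0.
  x = 0: f_y(0, y) = -6*y**2 + 38*y - 60; vanishes at y ∈ {3}. (0, 3): f_x = -60 ≠ 0.
  x = 1: f_y(1, y) = -6*y**2 + 38*y - 60; vanishes at y ∈ {3}. (1, 3): f_x = -104 ≠ 0.
  x = 2: f_y(2, y) = -6*y**2 + 38*y - 60; vanishes at y ∈ {3}. (2, 3): f_x = -160 ≠ 0.
  x = 3: f_y(3, y) = -6*y**2 + 38*y - 60; vanishes at y ∈ {3}. (3, 3): f_x = -228 ≠ 0.
  x = 4: f_y(4, y) = -6*y**2 + 38*y - 60; vanishes at y ∈ {3}. (4, 3): f_x = -308 ≠ 0.
Only singular point on the grid: (-3, 3).
Classify: substitute x = -3 + u, y = 3 + v and expand: f = -2*u**3 - u**2 - 2*v**3 + v**2.
No constant or linear terms (consistent with a singular point). Quadratic part: -u**2 + v**2. Cubic part: -2*u**3 - 2*v**3.
The quadratic part v**2 - u**2 = (v − u)(v + u) splits into two distinct linear factors, so there are two distinct tangent lines y − 3 = ±(x − -3) — this is a node (ordinary double point).
Classification: node.


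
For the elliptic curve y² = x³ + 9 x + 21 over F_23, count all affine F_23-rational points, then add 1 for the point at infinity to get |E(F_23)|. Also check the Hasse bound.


Affine points = {(1, 10), (1, 13), (2, 1), (2, 22), (3, 11), (3, 12), (4, 11), (4, 12), (7, 6), (7, 17), (9, 7), (9, 16), (11, 5), (11, 18), (13, 9), (13, 14), (14, 4), (14, 19), (15, 9), (15, 14), (16, 11), (16, 12), (17, 2), (17, 21), (18, 9), (18, 14), (19, 6), (19, 17), (20, 6), (20, 17), (21, 8), (21, 15)}; affine count = 32; |E(F_23)| = 33.

Discriminant check: Δ ∝ 4a³ + 27b² = 4·9³ + 27·21² = 4·729 + 27·441 ≡ 11 (mod 23). Nonzero ⇒ E is nonsingular.
For each x ∈ F_23, compute rhs = x³ + 9·x + 21 mod 23, then count y ∈ F_23 with y² ≡ rhs.
  x = 0: rhs = 21, matching y values: none (0 points).
  x = 1: rhs = 8, matching y values: 10, 13 (2 points).
  x = 2: rhs = 1, matching y values: 1, 22 (2 points).
  x = 3: rhs = 6, matching y values: 11, 12 (2 points).
  x = 4: rhs = 6, matching y values: 11, 12 (2 points).
  x = 5: rhs = 7, matching y values: none (0 points).
  x = 6: rhs = 15, matching y values: none (0 points).
  x = 7: rhs = 13, matching y values: 6, 17 (2 points).
  x = 8: rhs = 7, matching y values: none (0 points).
  x = 9: rhs = 3, matching y values: 7, 16 (2 points).
  x = 10: rhs = 7, matching y values: none (0 points).
  x = 11: rhs = 2, matching y values: 5, 18 (2 points).
  x = 12: rhs = 17, matching y values: none (0 points).
  x = 13: rhs = 12, matching y values: 9, 14 (2 points).
  x = 14: rhs = 16, matching y values: 4, 19 (2 points).
  x = 15: rhs = 12, matching y values: 9, 14 (2 points).
  x = 16: rhs = 6, matching y values: 11, 12 (2 points).
  x = 17: rhs = 4, matching y values: 2, 21 (2 points).
  x = 18: rhs = 12, matching y values: 9, 14 (2 points).
  x = 19: rhs = 13, matching y values: 6, 17 (2 points).
  x = 20: rhs = 13, matching y values: 6, 17 (2 points).
  x = 21: rhs = 18, matching y values: 8, 15 (2 points).
  x = 22: rhs = 11, matching y values: none (0 points).
Total affine count: 32.
Full point count |E(F_23)| = 32 + 1 = 33.
Hasse bound: |33 − (23+1)| = |9| = 9 ≤ 2√23 ≈ 9.5917 ✓.


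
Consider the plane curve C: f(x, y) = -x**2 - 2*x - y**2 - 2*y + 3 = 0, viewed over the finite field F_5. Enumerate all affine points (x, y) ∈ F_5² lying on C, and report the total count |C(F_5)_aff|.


Affine F_5-points: {(0, 1), (0, 2), (1, 0), (1, 3), (2, 0), (2, 3), (3, 1), (3, 2), (4, 4)}; count = 9.

For each of the 25 pairs (x, y) ∈ F_5², evaluate f(x, y) mod 5. Record the zeros.
  x = 0: [0↦3, 1↦0, 2↦0, 3↦3, 4↦4]  zeros at y ∈ {1, 2}
  x = 1: [0↦0, 1↦2, 2↦2, 3↦0, 4↦1]  zeros at y ∈ {0, 3}
  x = 2: [0↦0, 1↦2, 2↦2, 3↦0, 4↦1]  zeros at y ∈ {0, 3}
  x = 3: [0↦3, 1↦0, 2↦0, 3↦3, 4↦4]  zeros at y ∈ {1, 2}
  x = 4: [0↦4, 1↦1, 2↦1, 3↦4, 4↦0]  zeros at y ∈ {4}
Collecting zeros: affine points = {(0, 1), (0, 2), (1, 0), (1, 3), (2, 0), (2, 3), (3, 1), (3, 2), (4, 4)}.
Total count |C(F_5)_aff| = 9.


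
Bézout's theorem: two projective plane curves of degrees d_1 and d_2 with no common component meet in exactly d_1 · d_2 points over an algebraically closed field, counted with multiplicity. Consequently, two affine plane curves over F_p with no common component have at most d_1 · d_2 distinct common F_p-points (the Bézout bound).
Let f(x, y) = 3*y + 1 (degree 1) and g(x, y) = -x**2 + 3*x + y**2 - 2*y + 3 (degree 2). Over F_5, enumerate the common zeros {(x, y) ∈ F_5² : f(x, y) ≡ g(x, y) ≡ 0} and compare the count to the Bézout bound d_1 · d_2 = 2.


Common zeros: ∅; count = 0; Bézout bound = 2.

deg(f) = 1, deg(g) = 2, so Bézout bound = 2.
Scan x ∈ F_5. For each x, list the y ∈ F_5 with f(x, y) ≡ 0 and those with g(x, y) ≡ 0 (mod 5); the common zeros in that column are the intersection.
  x = 0: f ≡ 0 at y ∈ {3}; g ≡ 0 at y ∈ ∅; common: ∅.
  x = 1: f ≡ 0 at y ∈ {3}; g ≡ 0 at y ∈ {0, 2}; common: ∅.
  x = 2: f ≡ 0 at y ∈ {3}; g ≡ 0 at y ∈ {0, 2}; common: ∅.
  x = 3: f ≡ 0 at y ∈ {3}; g ≡ 0 at y ∈ ∅; common: ∅.
  x = 4: f ≡ 0 at y ∈ {3}; g ≡ 0 at y ∈ ∅; common: ∅.
Collecting: common zeros = ∅, so the count is 0.
Comparison with the Bézout bound: 0 ≤ 2 = deg(f)·deg(g), as expected for curves with no common component (the affine F_5-count falls short of the bound because intersections may lie at infinity, over extension fields, or carry multiplicity).


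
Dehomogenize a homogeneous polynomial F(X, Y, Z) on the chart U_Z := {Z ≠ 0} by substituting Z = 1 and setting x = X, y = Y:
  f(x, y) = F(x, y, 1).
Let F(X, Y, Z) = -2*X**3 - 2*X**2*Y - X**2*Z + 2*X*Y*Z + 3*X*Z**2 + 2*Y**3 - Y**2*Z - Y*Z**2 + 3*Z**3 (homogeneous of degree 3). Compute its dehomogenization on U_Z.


f(x, y) = -2*x**3 - 2*x**2*y - x**2 + 2*x*y + 3*x + 2*y**3 - y**2 - y + 3

On U_Z we set Z = 1. Each monomial c·X^i·Y^j·Z^k in F becomes c·x^i·y^j·1^k = c·x^i·y^j.
Substituting Z = 1: F(X, Y, 1) = -2*x**3 - 2*x**2*y - x**2 + 2*x*y + 3*x + 2*y**3 - y**2 - y + 3.
Note: deg(f) ≤ deg(F) = 3; strict inequality happens when F is divisible by Z (lost terms).


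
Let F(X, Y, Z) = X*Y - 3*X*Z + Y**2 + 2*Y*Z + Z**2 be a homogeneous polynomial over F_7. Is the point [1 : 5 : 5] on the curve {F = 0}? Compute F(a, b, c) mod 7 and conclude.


F(1,5,5) ≡ 6 (mod 7); P is NOT on the curve.

Evaluate F(1, 5, 5) term-by-term (mod 7).
  X*Y ↦ 1·1·5·1 = 5
  -3*X*Z ↦ -3·1·1·5 = -15
  Y**2 ↦ 1·1·25·1 = 25
  2*Y*Z ↦ 2·1·5·5 = 50
  Z**2 ↦ 1·1·1·25 = 25
Sum: F(1, 5, 5) = (5) + (-15) + (25) + (50) + (25) = 90.
Reducing mod 7: 90 ≡ 6 (mod 7).
Since F(a, b, c) ≡ 6 ≠ 0 (mod 7), P does NOT lie on the curve.


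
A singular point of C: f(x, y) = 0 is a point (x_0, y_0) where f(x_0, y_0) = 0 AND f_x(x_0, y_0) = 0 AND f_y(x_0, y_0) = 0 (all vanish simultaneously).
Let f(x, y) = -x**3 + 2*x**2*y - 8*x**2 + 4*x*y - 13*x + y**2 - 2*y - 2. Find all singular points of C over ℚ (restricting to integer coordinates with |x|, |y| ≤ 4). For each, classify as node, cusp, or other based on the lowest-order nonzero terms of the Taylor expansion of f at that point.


Singular points: {(-1, 2)}; classification: node.

Compute partial derivatives:
  f_x = -3*x**2 + 4*x*y - 16*x + 4*y - 13.
  f_y = 2*x**2 + 4*x + 2*y - 2.
Scan x_0 ∈ {−4, ..., 4}. For each x_0, f_y(x_0, y) is a polynomial in y; find its integer roots y ∈ {−4, ..., 4}, then test f_x and f at those candidates.
  x = -4: f_y(-4, y) = 2*y + 14; no integer root y with |y| ≤ 4.
  x = -3: f_y(-3, y) = 2*y + 4; vanishes at y ∈ {-2}. (-3, -2): f_x = 24 ≠ 0.
  x = -2: f_y(-2, y) = 2*y - 2; vanishes at y ∈ {1}. (-2, 1): f_x = 3 ≠ 0.
  x = -1: f_y(-1, y) = 2*y - 4; vanishes at y ∈ {2}. (-1, 2): f_x = 0, f = 0 — SINGULAR.
  x = 0: f_y(0, y) = 2*y - 2; vanishes at y ∈ {1}. (0, 1): f_x = -9 ≠ 0.
  x = 1: f_y(1, y) = 2*y + 4; vanishes at y ∈ {-2}. (1, -2): f_x = -48 ≠ 0.
  x = 2: f_y(2, y) = 2*y + 14; no integer root y with |y| ≤ 4.
  x = 3: f_y(3, y) = 2*y + 28; no integer root y with |y| ≤ 4.
  x = 4: f_y(4, y) = 2*y + 46; no integer root y with |y| ≤ 4.
Only singular point on the grid: (-1, 2).
Classify: substitute x = -1 + u, y = 2 + v and expand: f = -u**3 + 2*u**2*v - u**2 + v**2.
No constant or linear terms (consistent with a singular point). Quadratic part: -u**2 + v**2. Cubic part: -u**3 + 2*u**2*v.
The quadratic part v**2 - u**2 = (v − u)(v + u) splits into two distinct linear factors, so there are two distinct tangent lines y − 2 = ±(x − -1) — this is a node (ordinary double point).
Classification: node.


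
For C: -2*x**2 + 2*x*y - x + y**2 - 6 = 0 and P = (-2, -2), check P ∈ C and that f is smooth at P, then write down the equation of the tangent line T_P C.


Tangent line at P: 3*x - 8*y - 10 = 0.

Step 1: f(-2, -2) = 0, so P lies on C.
Step 2: partial derivatives
  f_x(x, y) = -4*x + 2*y - 1, f_y(x, y) = 2*x + 2*y.
  f_x(P) = 3, f_y(P) = -8 (gradient nonzero, so P is smooth).
Step 3: tangent line at P: 3·(x − -2) + -8·(y − -2) = 0.
Expanding: 3*x - 8*y - 10 = 0.


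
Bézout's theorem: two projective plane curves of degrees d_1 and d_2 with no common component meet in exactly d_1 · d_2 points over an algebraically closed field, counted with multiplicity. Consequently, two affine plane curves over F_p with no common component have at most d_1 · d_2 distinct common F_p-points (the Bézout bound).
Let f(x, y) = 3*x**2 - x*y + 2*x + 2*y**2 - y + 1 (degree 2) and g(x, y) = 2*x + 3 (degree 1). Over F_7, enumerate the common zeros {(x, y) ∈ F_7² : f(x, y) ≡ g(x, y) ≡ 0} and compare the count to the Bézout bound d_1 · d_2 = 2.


Common zeros: ∅; count = 0; Bézout bound = 2.

deg(f) = 2, deg(g) = 1, so Bézout bound = 2.
Scan x ∈ F_7. For each x, list the y ∈ F_7 with f(x, y) ≡ 0 and those with g(x, y) ≡ 0 (mod 7); the common zeros in that column are the intersection.
  x = 0: f ≡ 0 at y ∈ {2}; g ≡ 0 at y ∈ ∅; common: ∅.
  x = 1: f ≡ 0 at y ∈ ∅; g ≡ 0 at y ∈ ∅; common: ∅.
  x = 2: f ≡ 0 at y ∈ ∅; g ≡ 0 at y ∈ {0, 1, 2, 3, 4, 5, 6}; common: ∅.
  x = 3: f ≡ 0 at y ∈ ∅; g ≡ 0 at y ∈ ∅; common: ∅.
  x = 4: f ≡ 0 at y ∈ ∅; g ≡ 0 at y ∈ ∅; common: ∅.
  x = 5: f ≡ 0 at y ∈ ∅; g ≡ 0 at y ∈ ∅; common: ∅.
  x = 6: f ≡ 0 at y ∈ ∅; g ≡ 0 at y ∈ ∅; common: ∅.
Collecting: common zeros = ∅, so the count is 0.
Comparison with the Bézout bound: 0 ≤ 2 = deg(f)·deg(g), as expected for curves with no common component (the affine F_7-count falls short of the bound because intersections may lie at infinity, over extension fields, or carry multiplicity).


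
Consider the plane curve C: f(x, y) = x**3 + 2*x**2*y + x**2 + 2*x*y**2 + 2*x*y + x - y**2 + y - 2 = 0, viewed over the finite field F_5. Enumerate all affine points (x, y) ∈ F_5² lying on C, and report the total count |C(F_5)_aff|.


Affine F_5-points: {(1, 2), (1, 3), (2, 2), (4, 1)}; count = 4.

For each of the 25 pairs (x, y) ∈ F_5², evaluate f(x, y) mod 5. Record the zeros.
  x = 0: [0↦3, 1↦3, 2↦1, 3↦2, 4↦1]  zeros at y ∈ ∅
  x = 1: [0↦1, 1↦2, 2↦0, 3↦0, 4↦2]  zeros at y ∈ {2, 3}
  x = 2: [0↦2, 1↦3, 2↦0, 3↦3, 4↦2]  zeros at y ∈ {2}
  x = 3: [0↦2, 1↦2, 2↦2, 3↦2, 4↦2]  zeros at y ∈ ∅
  x = 4: [0↦2, 1↦0, 2↦2, 3↦3, 4↦3]  zeros at y ∈ {1}
Collecting zeros: affine points = {(1, 2), (1, 3), (2, 2), (4, 1)}.
Total count |C(F_5)_aff| = 4.


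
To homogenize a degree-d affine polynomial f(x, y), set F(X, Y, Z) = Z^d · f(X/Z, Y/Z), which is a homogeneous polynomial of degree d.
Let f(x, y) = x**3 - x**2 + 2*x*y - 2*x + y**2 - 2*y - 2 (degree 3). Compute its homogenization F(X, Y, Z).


F(X, Y, Z) = X**3 - X**2*Z + 2*X*Y*Z - 2*X*Z**2 + Y**2*Z - 2*Y*Z**2 - 2*Z**3

deg(f) = 3.
Substitute x = X/Z, y = Y/Z into f, then multiply by Z^3.
  monomial 1·x^3·y^0 ↦ 1·X^3·Y^0·Z^0.
  monomial -1·x^2·y^0 ↦ -1·X^2·Y^0·Z^1.
  monomial 2·x^1·y^1 ↦ 2·X^1·Y^1·Z^1.
  monomial -2·x^1·y^0 ↦ -2·X^1·Y^0·Z^2.
  monomial 1·x^0·y^2 ↦ 1·X^0·Y^2·Z^1.
  monomial -2·x^0·y^1 ↦ -2·X^0·Y^1·Z^2.
  monomial -2·x^0·y^0 ↦ -2·X^0·Y^0·Z^3.
Collecting: F(X, Y, Z) = X**3 - X**2*Z + 2*X*Y*Z - 2*X*Z**2 + Y**2*Z - 2*Y*Z**2 - 2*Z**3.


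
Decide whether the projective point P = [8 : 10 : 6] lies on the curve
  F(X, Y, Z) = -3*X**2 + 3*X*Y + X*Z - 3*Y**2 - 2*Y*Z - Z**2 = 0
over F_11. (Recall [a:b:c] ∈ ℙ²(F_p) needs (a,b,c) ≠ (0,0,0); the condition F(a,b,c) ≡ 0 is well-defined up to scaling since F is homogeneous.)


F(8,10,6) ≡ 3 (mod 11); P is NOT on the curve.

Evaluate F(8, 10, 6) term-by-term (mod 11).
  -3*X**2 ↦ -3·64·1·1 = -192
  3*X*Y ↦ 3·8·10·1 = 240
  X*Z ↦ 1·8·1·6 = 48
  -3*Y**2 ↦ -3·1·100·1 = -300
  -2*Y*Z ↦ -2·1·10·6 = -120
  -Z**2 ↦ -1·1·1·36 = -36
Sum: F(8, 10, 6) = (-192) + (240) + (48) + (-300) + (-120) + (-36) = -360.
Reducing mod 11: -360 ≡ 3 (mod 11).
Since F(a, b, c) ≡ 3 ≠ 0 (mod 11), P does NOT lie on the curve.


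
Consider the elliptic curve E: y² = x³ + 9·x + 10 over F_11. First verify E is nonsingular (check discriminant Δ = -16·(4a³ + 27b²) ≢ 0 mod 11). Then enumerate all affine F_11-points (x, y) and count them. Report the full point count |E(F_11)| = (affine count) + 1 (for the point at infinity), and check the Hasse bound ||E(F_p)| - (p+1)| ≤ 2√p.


Affine points = {(1, 3), (1, 8), (2, 5), (2, 6), (3, 3), (3, 8), (4, 0), (5, 2), (5, 9), (6, 4), (6, 7), (7, 3), (7, 8), (8, 0), (10, 0)}; affine count = 15; |E(F_11)| = 16.

Discriminant check: Δ ∝ 4a³ + 27b² = 4·9³ + 27·10² = 4·729 + 27·100 ≡ 6 (mod 11). Nonzero ⇒ E is nonsingular.
For each x ∈ F_11, compute rhs = x³ + 9·x + 10 mod 11, then count y ∈ F_11 with y² ≡ rhs.
  x = 0: rhs = 10, matching y values: none (0 points).
  x = 1: rhs = 9, matching y values: 3, 8 (2 points).
  x = 2: rhs = 3, matching y values: 5, 6 (2 points).
  x = 3: rhs = 9, matching y values: 3, 8 (2 points).
  x = 4: rhs = 0, matching y values: 0 (1 points).
  x = 5: rhs = 4, matching y values: 2, 9 (2 points).
  x = 6: rhs = 5, matching y values: 4, 7 (2 points).
  x = 7: rhs = 9, matching y values: 3, 8 (2 points).
  x = 8: rhs = 0, matching y values: 0 (1 points).
  x = 9: rhs = 6, matching y values: none (0 points).
  x = 10: rhs = 0, matching y values: 0 (1 points).
Total affine count: 15.
Full point count |E(F_11)| = 15 + 1 = 16.
Hasse bound: |16 − (11+1)| = |4| = 4 ≤ 2√11 ≈ 6.6332 ✓.


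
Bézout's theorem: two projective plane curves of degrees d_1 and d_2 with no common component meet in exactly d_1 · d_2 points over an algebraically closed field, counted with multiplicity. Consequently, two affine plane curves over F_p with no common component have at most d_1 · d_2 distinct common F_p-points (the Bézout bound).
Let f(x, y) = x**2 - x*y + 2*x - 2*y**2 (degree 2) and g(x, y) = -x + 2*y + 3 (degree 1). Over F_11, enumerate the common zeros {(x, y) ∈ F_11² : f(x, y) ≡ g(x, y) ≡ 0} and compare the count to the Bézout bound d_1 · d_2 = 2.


Common zeros: {(10, 9)}; count = 1; Bézout bound = 2.

deg(f) = 2, deg(g) = 1, so Bézout bound = 2.
Scan x ∈ F_11. For each x, list the y ∈ F_11 with f(x, y) ≡ 0 and those with g(x, y) ≡ 0 (mod 11); the common zeros in that column are the intersection.
  x = 0: f ≡ 0 at y ∈ {0}; g ≡ 0 at y ∈ {4}; common: ∅.
  x = 1: f ≡ 0 at y ∈ {1, 4}; g ≡ 0 at y ∈ {10}; common: ∅.
  x = 2: f ≡ 0 at y ∈ ∅; g ≡ 0 at y ∈ {5}; common: ∅.
  x = 3: f ≡ 0 at y ∈ ∅; g ≡ 0 at y ∈ {0}; common: ∅.
  x = 4: f ≡ 0 at y ∈ ∅; g ≡ 0 at y ∈ {6}; common: ∅.
  x = 5: f ≡ 0 at y ∈ ∅; g ≡ 0 at y ∈ {1}; common: ∅.
  x = 6: f ≡ 0 at y ∈ ∅; g ≡ 0 at y ∈ {7}; common: ∅.
  x = 7: f ≡ 0 at y ∈ {5, 8}; g ≡ 0 at y ∈ {2}; common: ∅.
  x = 8: f ≡ 0 at y ∈ {9}; g ≡ 0 at y ∈ {8}; common: ∅.
  x = 9: f ≡ 0 at y ∈ {0, 1}; g ≡ 0 at y ∈ {3}; common: ∅.
  x = 10: f ≡ 0 at y ∈ {8, 9}; g ≡ 0 at y ∈ {9}; common: {9}.
Collecting: common zeros = {(10, 9)}, so the count is 1.
Comparison with the Bézout bound: 1 ≤ 2 = deg(f)·deg(g), as expected for curves with no common component (the affine F_11-count falls short of the bound because intersections may lie at infinity, over extension fields, or carry multiplicity).


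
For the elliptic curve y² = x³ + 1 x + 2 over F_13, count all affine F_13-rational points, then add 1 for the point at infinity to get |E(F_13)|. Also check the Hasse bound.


Affine points = {(1, 2), (1, 11), (2, 5), (2, 8), (6, 4), (6, 9), (7, 1), (7, 12), (9, 5), (9, 8), (12, 0)}; affine count = 11; |E(F_13)| = 12.

Discriminant check: Δ ∝ 4a³ + 27b² = 4·1³ + 27·2² = 4·1 + 27·4 ≡ 8 (mod 13). Nonzero ⇒ E is nonsingular.
For each x ∈ F_13, compute rhs = x³ + 1·x + 2 mod 13, then count y ∈ F_13 with y² ≡ rhs.
  x = 0: rhs = 2, matching y values: none (0 points).
  x = 1: rhs = 4, matching y values: 2, 11 (2 points).
  x = 2: rhs = 12, matching y values: 5, 8 (2 points).
  x = 3: rhs = 6, matching y values: none (0 points).
  x = 4: rhs = 5, matching y values: none (0 points).
  x = 5: rhs = 2, matching y values: none (0 points).
  x = 6: rhs = 3, matching y values: 4, 9 (2 points).
  x = 7: rhs = 1, matching y values: 1, 12 (2 points).
  x = 8: rhs = 2, matching y values: none (0 points).
  x = 9: rhs = 12, matching y values: 5, 8 (2 points).
  x = 10: rhs = 11, matching y values: none (0 points).
  x = 11: rhs = 5, matching y values: none (0 points).
  x = 12: rhs = 0, matching y values: 0 (1 points).
Total affine count: 11.
Full point count |E(F_13)| = 11 + 1 = 12.
Hasse bound: |12 − (13+1)| = |-2| = 2 ≤ 2√13 ≈ 7.2111 ✓.


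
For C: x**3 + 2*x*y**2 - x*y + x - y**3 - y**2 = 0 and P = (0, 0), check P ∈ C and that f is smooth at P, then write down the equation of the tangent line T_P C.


Tangent line at P: x = 0.

Step 1: f(0, 0) = 0, so P lies on C.
Step 2: partial derivatives
  f_x(x, y) = 3*x**2 + 2*y**2 - y + 1, f_y(x, y) = 4*x*y - x - 3*y**2 - 2*y.
  f_x(P) = 1, f_y(P) = 0 (gradient nonzero, so P is smooth).
Step 3: tangent line at P: 1·(x − 0) + 0·(y − 0) = 0.
Expanding: x = 0.


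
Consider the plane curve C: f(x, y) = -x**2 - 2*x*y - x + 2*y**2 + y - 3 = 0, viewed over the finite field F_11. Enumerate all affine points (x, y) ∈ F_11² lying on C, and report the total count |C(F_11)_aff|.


Affine F_11-points: {(0, 1), (0, 4), (2, 3), (2, 4), (5, 0), (5, 10), (7, 2), (7, 10), (8, 1), (10, 2)}; count = 10.

For each of the 121 pairs (x, y) ∈ F_11², evaluate f(x, y) mod 11. Record the zeros.
  x = 0: [0↦8, 1↦0, 2↦7, 3↦7, 4↦0, 5↦8, 6↦9, 7↦3, 8↦1, 9↦3, 10↦9]  zeros at y ∈ {1, 4}
  x = 1: [0↦6, 1↦7, 2↦1, 3↦10, 4↦1, 5↦7, 6↦6, 7↦9, 8↦5, 9↦5, 10↦9]  zeros at y ∈ ∅
  x = 2: [0↦2, 1↦1, 2↦4, 3↦0, 4↦0, 5↦4, 6↦1, 7↦2, 8↦7, 9↦5, 10↦7]  zeros at y ∈ {3, 4}
  x = 3: [0↦7, 1↦4, 2↦5, 3↦10, 4↦8, 5↦10, 6↦5, 7↦4, 8↦7, 9↦3, 10↦3]  zeros at y ∈ ∅
  x = 4: [0↦10, 1↦5, 2↦4, 3↦7, 4↦3, 5↦3, 6↦7, 7↦4, 8↦5, 9↦10, 10↦8]  zeros at y ∈ ∅
  x = 5: [0↦0, 1↦4, 2↦1, 3↦2, 4↦7, 5↦5, 6↦7, 7↦2, 8↦1, 9↦4, 10↦0]  zeros at y ∈ {0, 10}
  x = 6: [0↦10, 1↦1, 2↦7, 3↦6, 4↦9, 5↦5, 6↦5, 7↦9, 8↦6, 9↦7, 10↦1]  zeros at y ∈ ∅
  x = 7: [0↦7, 1↦7, 2↦0, 3↦8, 4↦9, 5↦3, 6↦1, 7↦3, 8↦9, 9↦8, 10↦0]  zeros at y ∈ {2, 10}
  x = 8: [0↦2, 1↦0, 2↦2, 3↦8, 4↦7, 5↦10, 6↦6, 7↦6, 8↦10, 9↦7, 10↦8]  zeros at y ∈ {1}
  x = 9: [0↦6, 1↦2, 2↦2, 3↦6, 4↦3, 5↦4, 6↦9, 7↦7, 8↦9, 9↦4, 10↦3]  zeros at y ∈ ∅
  x = 10: [0↦8, 1↦2, 2↦0, 3↦2, 4↦8, 5↦7, 6↦10, 7↦6, 8↦6, 9↦10, 10↦7]  zeros at y ∈ {2}
Collecting zeros: affine points = {(0, 1), (0, 4), (2, 3), (2, 4), (5, 0), (5, 10), (7, 2), (7, 10), (8, 1), (10, 2)}.
Total count |C(F_11)_aff| = 10.


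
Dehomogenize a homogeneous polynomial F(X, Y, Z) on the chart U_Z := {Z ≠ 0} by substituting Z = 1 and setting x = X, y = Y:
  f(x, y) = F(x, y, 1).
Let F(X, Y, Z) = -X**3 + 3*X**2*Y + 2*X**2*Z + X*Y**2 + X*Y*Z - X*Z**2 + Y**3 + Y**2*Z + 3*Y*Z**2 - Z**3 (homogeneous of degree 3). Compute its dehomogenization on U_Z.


f(x, y) = -x**3 + 3*x**2*y + 2*x**2 + x*y**2 + x*y - x + y**3 + y**2 + 3*y - 1

On U_Z we set Z = 1. Each monomial c·X^i·Y^j·Z^k in F becomes c·x^i·y^j·1^k = c·x^i·y^j.
Substituting Z = 1: F(X, Y, 1) = -x**3 + 3*x**2*y + 2*x**2 + x*y**2 + x*y - x + y**3 + y**2 + 3*y - 1.
Note: deg(f) ≤ deg(F) = 3; strict inequality happens when F is divisible by Z (lost terms).


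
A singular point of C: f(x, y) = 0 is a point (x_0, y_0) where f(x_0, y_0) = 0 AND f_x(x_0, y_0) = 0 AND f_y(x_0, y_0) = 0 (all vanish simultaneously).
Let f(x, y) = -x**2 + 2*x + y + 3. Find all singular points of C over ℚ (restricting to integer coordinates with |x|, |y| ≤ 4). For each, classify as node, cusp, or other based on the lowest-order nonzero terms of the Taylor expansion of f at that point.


No singular points in the scanned grid; C is smooth there.

Compute partial derivatives:
  f_x = 2 - 2*x.
  f_y = 1.
f_y = 1 is a nonzero constant, so f_y never vanishes: no point (x, y) can satisfy f = f_x = f_y = 0. In particular no (x, y) ∈ {−4, ..., 4}² is singular; the curve is smooth.


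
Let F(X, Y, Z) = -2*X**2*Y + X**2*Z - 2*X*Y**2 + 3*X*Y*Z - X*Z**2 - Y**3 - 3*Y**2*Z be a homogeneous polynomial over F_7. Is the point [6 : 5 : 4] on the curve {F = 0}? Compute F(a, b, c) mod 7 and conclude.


F(6,5,4) ≡ 2 (mod 7); P is NOT on the curve.

Evaluate F(6, 5, 4) term-by-term (mod 7).
  -2*X**2*Y ↦ -2·36·5·1 = -360
  X**2*Z ↦ 1·36·1·4 = 144
  -2*X*Y**2 ↦ -2·6·25·1 = -300
  3*X*Y*Z ↦ 3·6·5·4 = 360
  -X*Z**2 ↦ -1·6·1·16 = -96
  -Y**3 ↦ -1·1·125·1 = -125
  -3*Y**2*Z ↦ -3·1·25·4 = -300
Sum: F(6, 5, 4) = (-360) + (144) + (-300) + (360) + (-96) + (-125) + (-300) = -677.
Reducing mod 7: -677 ≡ 2 (mod 7).
Since F(a, b, c) ≡ 2 ≠ 0 (mod 7), P does NOT lie on the curve.


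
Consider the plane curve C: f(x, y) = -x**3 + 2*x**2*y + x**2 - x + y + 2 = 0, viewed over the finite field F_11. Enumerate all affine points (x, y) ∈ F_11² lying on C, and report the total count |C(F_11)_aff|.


Affine F_11-points: {(0, 9), (1, 7), (2, 9), (3, 1), (5, 10), (6, 9), (8, 10), (9, 8), (10, 2)}; count = 9.

For each of the 121 pairs (x, y) ∈ F_11², evaluate f(x, y) mod 11. Record the zeros.
  x = 0: [0↦2, 1↦3, 2↦4, 3↦5, 4↦6, 5↦7, 6↦8, 7↦9, 8↦10, 9↦0, 10↦1]  zeros at y ∈ {9}
  x = 1: [0↦1, 1↦4, 2↦7, 3↦10, 4↦2, 5↦5, 6↦8, 7↦0, 8↦3, 9↦6, 10↦9]  zeros at y ∈ {7}
  x = 2: [0↦7, 1↦5, 2↦3, 3↦1, 4↦10, 5↦8, 6↦6, 7↦4, 8↦2, 9↦0, 10↦9]  zeros at y ∈ {9}
  x = 3: [0↦3, 1↦0, 2↦8, 3↦5, 4↦2, 5↦10, 6↦7, 7↦4, 8↦1, 9↦9, 10↦6]  zeros at y ∈ {1}
  x = 4: [0↦5, 1↦5, 2↦5, 3↦5, 4↦5, 5↦5, 6↦5, 7↦5, 8↦5, 9↦5, 10↦5]  zeros at y ∈ ∅
  x = 5: [0↦7, 1↦3, 2↦10, 3↦6, 4↦2, 5↦9, 6↦5, 7↦1, 8↦8, 9↦4, 10↦0]  zeros at y ∈ {10}
  x = 6: [0↦3, 1↦10, 2↦6, 3↦2, 4↦9, 5↦5, 6↦1, 7↦8, 8↦4, 9↦0, 10↦7]  zeros at y ∈ {9}
  x = 7: [0↦9, 1↦9, 2↦9, 3↦9, 4↦9, 5↦9, 6↦9, 7↦9, 8↦9, 9↦9, 10↦9]  zeros at y ∈ ∅
  x = 8: [0↦8, 1↦5, 2↦2, 3↦10, 4↦7, 5↦4, 6↦1, 7↦9, 8↦6, 9↦3, 10↦0]  zeros at y ∈ {10}
  x = 9: [0↦5, 1↦3, 2↦1, 3↦10, 4↦8, 5↦6, 6↦4, 7↦2, 8↦0, 9↦9, 10↦7]  zeros at y ∈ {8}
  x = 10: [0↦5, 1↦8, 2↦0, 3↦3, 4↦6, 5↦9, 6↦1, 7↦4, 8↦7, 9↦10, 10↦2]  zeros at y ∈ {2}
Collecting zeros: affine points = {(0, 9), (1, 7), (2, 9), (3, 1), (5, 10), (6, 9), (8, 10), (9, 8), (10, 2)}.
Total count |C(F_11)_aff| = 9.


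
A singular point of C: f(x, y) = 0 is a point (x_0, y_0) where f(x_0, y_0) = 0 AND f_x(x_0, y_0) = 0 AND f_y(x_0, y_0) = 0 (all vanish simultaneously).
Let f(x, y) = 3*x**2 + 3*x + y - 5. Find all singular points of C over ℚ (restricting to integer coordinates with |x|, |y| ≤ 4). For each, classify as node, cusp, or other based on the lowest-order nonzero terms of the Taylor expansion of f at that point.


No singular points in the scanned grid; C is smooth there.

Compute partial derivatives:
  f_x = 6*x + 3.
  f_y = 1.
f_y = 1 is a nonzero constant, so f_y never vanishes: no point (x, y) can satisfy f = f_x = f_y = 0. In particular no (x, y) ∈ {−4, ..., 4}² is singular; the curve is smooth.


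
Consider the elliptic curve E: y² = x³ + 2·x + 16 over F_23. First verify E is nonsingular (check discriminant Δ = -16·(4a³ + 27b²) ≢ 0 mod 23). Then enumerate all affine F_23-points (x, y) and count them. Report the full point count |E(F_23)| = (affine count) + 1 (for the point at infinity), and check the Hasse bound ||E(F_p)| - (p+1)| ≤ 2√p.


Affine points = {(0, 4), (0, 19), (3, 7), (3, 16), (5, 6), (5, 17), (9, 2), (9, 21), (10, 1), (10, 22), (11, 9), (11, 14), (13, 10), (13, 13), (16, 2), (16, 21), (17, 8), (17, 15), (19, 6), (19, 17), (20, 11), (20, 12), (21, 2), (21, 21), (22, 6), (22, 17)}; affine count = 26; |E(F_23)| = 27.

Discriminant check: Δ ∝ 4a³ + 27b² = 4·2³ + 27·16² = 4·8 + 27·256 ≡ 21 (mod 23). Nonzero ⇒ E is nonsingular.
For each x ∈ F_23, compute rhs = x³ + 2·x + 16 mod 23, then count y ∈ F_23 with y² ≡ rhs.
  x = 0: rhs = 16, matching y values: 4, 19 (2 points).
  x = 1: rhs = 19, matching y values: none (0 points).
  x = 2: rhs = 5, matching y values: none (0 points).
  x = 3: rhs = 3, matching y values: 7, 16 (2 points).
  x = 4: rhs = 19, matching y values: none (0 points).
  x = 5: rhs = 13, matching y values: 6, 17 (2 points).
  x = 6: rhs = 14, matching y values: none (0 points).
  x = 7: rhs = 5, matching y values: none (0 points).
  x = 8: rhs = 15, matching y values: none (0 points).
  x = 9: rhs = 4, matching y values: 2, 21 (2 points).
  x = 10: rhs = 1, matching y values: 1, 22 (2 points).
  x = 11: rhs = 12, matching y values: 9, 14 (2 points).
  x = 12: rhs = 20, matching y values: none (0 points).
  x = 13: rhs = 8, matching y values: 10, 13 (2 points).
  x = 14: rhs = 5, matching y values: none (0 points).
  x = 15: rhs = 17, matching y values: none (0 points).
  x = 16: rhs = 4, matching y values: 2, 21 (2 points).
  x = 17: rhs = 18, matching y values: 8, 15 (2 points).
  x = 18: rhs = 19, matching y values: none (0 points).
  x = 19: rhs = 13, matching y values: 6, 17 (2 points).
  x = 20: rhs = 6, matching y values: 11, 12 (2 points).
  x = 21: rhs = 4, matching y values: 2, 21 (2 points).
  x = 22: rhs = 13, matching y values: 6, 17 (2 points).
Total affine count: 26.
Full point count |E(F_23)| = 26 + 1 = 27.
Hasse bound: |27 − (23+1)| = |3| = 3 ≤ 2√23 ≈ 9.5917 ✓.


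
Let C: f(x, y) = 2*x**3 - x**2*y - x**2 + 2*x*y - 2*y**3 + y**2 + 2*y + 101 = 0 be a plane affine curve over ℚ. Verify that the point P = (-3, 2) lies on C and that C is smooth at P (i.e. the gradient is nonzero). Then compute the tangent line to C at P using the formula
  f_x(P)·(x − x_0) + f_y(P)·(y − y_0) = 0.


Tangent line at P: 76*x - 33*y + 294 = 0.

Step 1: f(-3, 2) = 0, so P lies on C.
Step 2: partial derivatives
  f_x(x, y) = 6*x**2 - 2*x*y - 2*x + 2*y, f_y(x, y) = -x**2 + 2*x - 6*y**2 + 2*y + 2.
  f_x(P) = 76, f_y(P) = -33 (gradient nonzero, so P is smooth).
Step 3: tangent line at P: 76·(x − -3) + -33·(y − 2) = 0.
Expanding: 76*x - 33*y + 294 = 0.


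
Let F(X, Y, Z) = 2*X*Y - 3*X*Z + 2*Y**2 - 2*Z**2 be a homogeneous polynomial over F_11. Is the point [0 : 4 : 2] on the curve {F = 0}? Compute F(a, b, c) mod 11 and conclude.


F(0,4,2) ≡ 2 (mod 11); P is NOT on the curve.

Evaluate F(0, 4, 2) term-by-term (mod 11).
  2*X*Y ↦ 2·0·4·1 = 0
  -3*X*Z ↦ -3·0·1·2 = 0
  2*Y**2 ↦ 2·1·16·1 = 32
  -2*Z**2 ↦ -2·1·1·4 = -8
Sum: F(0, 4, 2) = (0) + (0) + (32) + (-8) = 24.
Reducing mod 11: 24 ≡ 2 (mod 11).
Since F(a, b, c) ≡ 2 ≠ 0 (mod 11), P does NOT lie on the curve.
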